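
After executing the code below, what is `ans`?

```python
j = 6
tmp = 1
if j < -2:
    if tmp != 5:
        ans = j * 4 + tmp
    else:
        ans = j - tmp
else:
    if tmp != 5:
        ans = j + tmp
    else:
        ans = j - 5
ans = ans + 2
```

j=6, tmp=1
j < -2 is False; tmp != 5 is True
→ ans = j + tmp = 7
ans = 7+2 = 9

9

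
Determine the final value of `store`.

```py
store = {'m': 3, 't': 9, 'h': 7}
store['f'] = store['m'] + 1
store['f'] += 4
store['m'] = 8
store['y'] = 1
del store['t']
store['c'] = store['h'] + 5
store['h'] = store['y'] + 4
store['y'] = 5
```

store['f'] = store['m']+1 = 4 → {'m': 3, 't': 9, 'h': 7, 'f': 4}
store['f'] = 4+4 = 8 → {'m': 3, 't': 9, 'h': 7, 'f': 8}
store['m'] = 8 → {'m': 8, 't': 9, 'h': 7, 'f': 8}
store['y'] = 1 → {'m': 8, 't': 9, 'h': 7, 'f': 8, 'y': 1}
del 't' → {'m': 8, 'h': 7, 'f': 8, 'y': 1}
store['c'] = store['h']+5 = 12 → {'m': 8, 'h': 7, 'f': 8, 'y': 1, 'c': 12}
store['h'] = store['y']+4 = 5 → {'m': 8, 'h': 5, 'f': 8, 'y': 1, 'c': 12}
store['y'] = 5 → {'m': 8, 'h': 5, 'f': 8, 'y': 5, 'c': 12}

{'m': 8, 'h': 5, 'f': 8, 'y': 5, 'c': 12}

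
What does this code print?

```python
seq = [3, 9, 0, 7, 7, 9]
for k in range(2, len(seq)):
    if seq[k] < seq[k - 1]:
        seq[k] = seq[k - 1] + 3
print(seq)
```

[3, 9, 12, 15, 18, 21]

k=2: 0<9, seq[2] = 9+3 = 12 → [3, 9, 12, 7, 7, 9]
k=3: 7<12, seq[3] = 12+3 = 15 → [3, 9, 12, 15, 7, 9]
k=4: 7<15, seq[4] = 15+3 = 18 → [3, 9, 12, 15, 18, 9]
k=5: 9<18, seq[5] = 18+3 = 21 → [3, 9, 12, 15, 18, 21]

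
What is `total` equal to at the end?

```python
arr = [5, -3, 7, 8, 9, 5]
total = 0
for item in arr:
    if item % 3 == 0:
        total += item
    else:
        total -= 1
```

2

item=5: not %3==0, total = 0-1 = -1
item=-3: %3==0, total = (-1)+(-3) = -4
item=7: not %3==0, total = (-4)-1 = -5
item=8: not %3==0, total = (-5)-1 = -6
item=9: %3==0, total = (-6)+9 = 3
item=5: not %3==0, total = 3-1 = 2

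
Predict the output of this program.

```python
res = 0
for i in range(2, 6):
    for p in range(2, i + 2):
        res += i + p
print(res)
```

i=2,p=2: res = 0+4 = 4
i=2,p=3: res = 4+5 = 9
i=3,p=2: res = 9+5 = 14
i=3,p=3: res = 14+6 = 20
i=3,p=4: res = 20+7 = 27
i=4,p=2: res = 27+6 = 33
i=4,p=3: res = 33+7 = 40
i=4,p=4: res = 40+8 = 48
i=4,p=5: res = 48+9 = 57
i=5,p=2: res = 57+7 = 64
i=5,p=3: res = 64+8 = 72
i=5,p=4: res = 72+9 = 81
i=5,p=5: res = 81+10 = 91
i=5,p=6: res = 91+11 = 102

102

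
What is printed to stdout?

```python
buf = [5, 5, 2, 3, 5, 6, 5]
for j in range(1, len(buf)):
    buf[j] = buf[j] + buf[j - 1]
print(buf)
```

j=1: buf[1] = 5+5 = 10 → [5, 10, 2, 3, 5, 6, 5]
j=2: buf[2] = 2+10 = 12 → [5, 10, 12, 3, 5, 6, 5]
j=3: buf[3] = 3+12 = 15 → [5, 10, 12, 15, 5, 6, 5]
j=4: buf[4] = 5+15 = 20 → [5, 10, 12, 15, 20, 6, 5]
j=5: buf[5] = 6+20 = 26 → [5, 10, 12, 15, 20, 26, 5]
j=6: buf[6] = 5+26 = 31 → [5, 10, 12, 15, 20, 26, 31]

[5, 10, 12, 15, 20, 26, 31]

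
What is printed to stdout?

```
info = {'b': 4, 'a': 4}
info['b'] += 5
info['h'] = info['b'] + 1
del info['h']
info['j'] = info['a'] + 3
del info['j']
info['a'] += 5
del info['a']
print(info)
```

{'b': 9}

info['b'] = 4+5 = 9 → {'b': 9, 'a': 4}
info['h'] = info['b']+1 = 10 → {'b': 9, 'a': 4, 'h': 10}
del 'h' → {'b': 9, 'a': 4}
info['j'] = info['a']+3 = 7 → {'b': 9, 'a': 4, 'j': 7}
del 'j' → {'b': 9, 'a': 4}
info['a'] = 4+5 = 9 → {'b': 9, 'a': 9}
del 'a' → {'b': 9}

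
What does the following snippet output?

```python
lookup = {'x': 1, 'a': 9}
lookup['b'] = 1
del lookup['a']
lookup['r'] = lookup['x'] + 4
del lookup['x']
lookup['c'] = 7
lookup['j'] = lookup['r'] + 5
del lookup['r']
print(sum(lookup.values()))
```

lookup['b'] = 1 → {'x': 1, 'a': 9, 'b': 1}
del 'a' → {'x': 1, 'b': 1}
lookup['r'] = lookup['x']+4 = 5 → {'x': 1, 'b': 1, 'r': 5}
del 'x' → {'b': 1, 'r': 5}
lookup['c'] = 7 → {'b': 1, 'r': 5, 'c': 7}
lookup['j'] = lookup['r']+5 = 10 → {'b': 1, 'r': 5, 'c': 7, 'j': 10}
del 'r' → {'b': 1, 'c': 7, 'j': 10}
sum of values = 18

18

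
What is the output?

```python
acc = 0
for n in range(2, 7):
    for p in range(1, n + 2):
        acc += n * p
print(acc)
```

n=2,p=1: acc = 0+2 = 2
n=2,p=2: acc = 2+4 = 6
n=2,p=3: acc = 6+6 = 12
n=3,p=1: acc = 12+3 = 15
n=3,p=2: acc = 15+6 = 21
n=3,p=3: acc = 21+9 = 30
n=3,p=4: acc = 30+12 = 42
n=4,p=1: acc = 42+4 = 46
n=4,p=2: acc = 46+8 = 54
n=4,p=3: acc = 54+12 = 66
n=4,p=4: acc = 66+16 = 82
n=4,p=5: acc = 82+20 = 102
n=5,p=1: acc = 102+5 = 107
n=5,p=2: acc = 107+10 = 117
n=5,p=3: acc = 117+15 = 132
n=5,p=4: acc = 132+20 = 152
n=5,p=5: acc = 152+25 = 177
n=5,p=6: acc = 177+30 = 207
n=6,p=1: acc = 207+6 = 213
n=6,p=2: acc = 213+12 = 225
n=6,p=3: acc = 225+18 = 243
n=6,p=4: acc = 243+24 = 267
n=6,p=5: acc = 267+30 = 297
n=6,p=6: acc = 297+36 = 333
n=6,p=7: acc = 333+42 = 375

375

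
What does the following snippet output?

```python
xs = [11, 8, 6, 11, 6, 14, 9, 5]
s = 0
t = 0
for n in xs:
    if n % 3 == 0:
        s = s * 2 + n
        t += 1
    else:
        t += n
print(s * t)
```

2340

n=11: not %3==0; t=11
n=8: not %3==0; t=19
n=6: %3==0, s = 0*2+6 = 6; t=20
n=11: not %3==0; t=31
n=6: %3==0, s = 6*2+6 = 18; t=32
n=14: not %3==0; t=46
n=9: %3==0, s = 18*2+9 = 45; t=47
n=5: not %3==0; t=52
s*t = 45*52 = 2340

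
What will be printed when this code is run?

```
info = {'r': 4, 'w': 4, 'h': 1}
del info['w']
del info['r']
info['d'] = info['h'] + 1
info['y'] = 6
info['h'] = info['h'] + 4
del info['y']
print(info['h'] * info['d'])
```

10

del 'w' → {'r': 4, 'h': 1}
del 'r' → {'h': 1}
info['d'] = info['h']+1 = 2 → {'h': 1, 'd': 2}
info['y'] = 6 → {'h': 1, 'd': 2, 'y': 6}
info['h'] = info['h']+4 = 5 → {'h': 5, 'd': 2, 'y': 6}
del 'y' → {'h': 5, 'd': 2}
info['h']*info['d'] = 5*2 = 10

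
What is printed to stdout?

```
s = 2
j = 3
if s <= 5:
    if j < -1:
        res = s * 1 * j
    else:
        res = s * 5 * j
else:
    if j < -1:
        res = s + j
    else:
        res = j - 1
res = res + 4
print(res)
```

34

s=2, j=3
s <= 5 is True; j < -1 is False
→ res = s * 5 * j = 30
res = 30+4 = 34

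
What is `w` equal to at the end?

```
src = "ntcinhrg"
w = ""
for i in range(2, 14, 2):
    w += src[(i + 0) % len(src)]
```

'cnrncn'

i=2: add src[2]='c' → 'c'
i=4: add src[4]='n' → 'cn'
i=6: add src[6]='r' → 'cnr'
i=8: add src[0]='n' → 'cnrn'
i=10: add src[2]='c' → 'cnrnc'
i=12: add src[4]='n' → 'cnrncn'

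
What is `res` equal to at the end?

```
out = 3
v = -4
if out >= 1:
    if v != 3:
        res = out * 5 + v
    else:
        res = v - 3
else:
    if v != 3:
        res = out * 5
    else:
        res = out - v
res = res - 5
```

6

out=3, v=-4
out >= 1 is True; v != 3 is True
→ res = out * 5 + v = 11
res = 11-5 = 6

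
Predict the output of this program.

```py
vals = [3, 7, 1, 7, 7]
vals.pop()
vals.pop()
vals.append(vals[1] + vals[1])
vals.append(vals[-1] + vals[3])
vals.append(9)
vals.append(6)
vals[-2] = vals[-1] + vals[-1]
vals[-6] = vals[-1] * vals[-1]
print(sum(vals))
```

pop() removes 7 → [3, 7, 1, 7]
pop() removes 7 → [3, 7, 1]
append vals[1]+vals[1] = 7+7 = 14 → [3, 7, 1, 14]
append vals[-1]+vals[3] = 14+14 = 28 → [3, 7, 1, 14, 28]
append 9 → [3, 7, 1, 14, 28, 9]
append 6 → [3, 7, 1, 14, 28, 9, 6]
vals[-2] = vals[-1]+vals[-1] = 6+6 = 12 → [3, 7, 1, 14, 28, 12, 6]
vals[-6] = vals[-1]*vals[-1] = 6*6 = 36 → [3, 36, 1, 14, 28, 12, 6]
sum = 100

100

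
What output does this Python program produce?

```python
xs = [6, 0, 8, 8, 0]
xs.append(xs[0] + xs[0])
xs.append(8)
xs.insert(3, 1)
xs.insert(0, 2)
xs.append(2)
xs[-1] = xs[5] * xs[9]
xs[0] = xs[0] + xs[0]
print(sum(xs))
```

append xs[0]+xs[0] = 6+6 = 12 → [6, 0, 8, 8, 0, 12]
append 8 → [6, 0, 8, 8, 0, 12, 8]
insert 1 at 3 → [6, 0, 8, 1, 8, 0, 12, 8]
insert 2 at 0 → [2, 6, 0, 8, 1, 8, 0, 12, 8]
append 2 → [2, 6, 0, 8, 1, 8, 0, 12, 8, 2]
xs[-1] = xs[5]*xs[9] = 8*2 = 16 → [2, 6, 0, 8, 1, 8, 0, 12, 8, 16]
xs[0] = xs[0]+xs[0] = 2+2 = 4 → [4, 6, 0, 8, 1, 8, 0, 12, 8, 16]
sum = 63

63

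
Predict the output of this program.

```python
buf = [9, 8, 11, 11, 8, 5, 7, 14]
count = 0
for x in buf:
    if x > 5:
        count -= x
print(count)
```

-68

x=9: >5, count = 0-9 = -9
x=8: >5, count = (-9)-8 = -17
x=11: >5, count = (-17)-11 = -28
x=11: >5, count = (-28)-11 = -39
x=8: >5, count = (-39)-8 = -47
x=5: not >5
x=7: >5, count = (-47)-7 = -54
x=14: >5, count = (-54)-14 = -68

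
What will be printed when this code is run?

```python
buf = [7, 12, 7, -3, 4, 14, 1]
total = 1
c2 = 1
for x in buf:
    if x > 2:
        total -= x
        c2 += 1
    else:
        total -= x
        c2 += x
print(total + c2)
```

x=7: >2, total = 1-7 = -6; c2=2
x=12: >2, total = (-6)-12 = -18; c2=3
x=7: >2, total = (-18)-7 = -25; c2=4
x=-3: not >2, total = (-25)-(-3) = -22; c2=1
x=4: >2, total = (-22)-4 = -26; c2=2
x=14: >2, total = (-26)-14 = -40; c2=3
x=1: not >2, total = (-40)-1 = -41; c2=4
total+c2 = (-41)+4 = -37

-37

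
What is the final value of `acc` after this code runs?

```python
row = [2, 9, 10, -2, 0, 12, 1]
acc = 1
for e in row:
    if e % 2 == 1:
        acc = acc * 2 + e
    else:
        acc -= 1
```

e=2: not odd, acc = 1-1 = 0
e=9: odd, acc = 0*2+9 = 9
e=10: not odd, acc = 9-1 = 8
e=-2: not odd, acc = 8-1 = 7
e=0: not odd, acc = 7-1 = 6
e=12: not odd, acc = 6-1 = 5
e=1: odd, acc = 5*2+1 = 11

11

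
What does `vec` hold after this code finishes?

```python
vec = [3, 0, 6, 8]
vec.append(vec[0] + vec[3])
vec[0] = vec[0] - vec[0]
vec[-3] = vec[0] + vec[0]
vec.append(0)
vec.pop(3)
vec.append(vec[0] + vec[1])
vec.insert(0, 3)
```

append vec[0]+vec[3] = 3+8 = 11 → [3, 0, 6, 8, 11]
vec[0] = vec[0]-vec[0] = 3-3 = 0 → [0, 0, 6, 8, 11]
vec[-3] = vec[0]+vec[0] = 0+0 = 0 → [0, 0, 0, 8, 11]
append 0 → [0, 0, 0, 8, 11, 0]
pop(3) removes 8 → [0, 0, 0, 11, 0]
append vec[0]+vec[1] = 0+0 = 0 → [0, 0, 0, 11, 0, 0]
insert 3 at 0 → [3, 0, 0, 0, 11, 0, 0]

[3, 0, 0, 0, 11, 0, 0]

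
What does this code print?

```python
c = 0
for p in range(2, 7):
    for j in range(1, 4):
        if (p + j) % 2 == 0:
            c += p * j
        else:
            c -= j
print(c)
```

p=2,j=1: odd sum, c = 0-1 = -1
p=2,j=2: even sum, c = (-1)+4 = 3
p=2,j=3: odd sum, c = 3-3 = 0
p=3,j=1: even sum, c = 0+3 = 3
p=3,j=2: odd sum, c = 3-2 = 1
p=3,j=3: even sum, c = 1+9 = 10
p=4,j=1: odd sum, c = 10-1 = 9
p=4,j=2: even sum, c = 9+8 = 17
p=4,j=3: odd sum, c = 17-3 = 14
p=5,j=1: even sum, c = 14+5 = 19
p=5,j=2: odd sum, c = 19-2 = 17
p=5,j=3: even sum, c = 17+15 = 32
p=6,j=1: odd sum, c = 32-1 = 31
p=6,j=2: even sum, c = 31+12 = 43
p=6,j=3: odd sum, c = 43-3 = 40

40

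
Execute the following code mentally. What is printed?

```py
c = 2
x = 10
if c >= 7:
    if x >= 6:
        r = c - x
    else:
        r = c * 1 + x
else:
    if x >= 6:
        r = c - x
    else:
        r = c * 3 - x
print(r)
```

c=2, x=10
c >= 7 is False; x >= 6 is True
→ r = c - x = -8

-8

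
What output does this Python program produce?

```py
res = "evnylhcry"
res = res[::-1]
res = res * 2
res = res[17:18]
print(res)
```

reverse → 'yrchlynve'
repeat ×2 → 'yrchlynveyrchlynve'
slice [17:18] → 'e'

e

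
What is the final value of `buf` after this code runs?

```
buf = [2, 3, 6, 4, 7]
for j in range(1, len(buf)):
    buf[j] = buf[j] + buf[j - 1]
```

j=1: buf[1] = 3+2 = 5 → [2, 5, 6, 4, 7]
j=2: buf[2] = 6+5 = 11 → [2, 5, 11, 4, 7]
j=3: buf[3] = 4+11 = 15 → [2, 5, 11, 15, 7]
j=4: buf[4] = 7+15 = 22 → [2, 5, 11, 15, 22]

[2, 5, 11, 15, 22]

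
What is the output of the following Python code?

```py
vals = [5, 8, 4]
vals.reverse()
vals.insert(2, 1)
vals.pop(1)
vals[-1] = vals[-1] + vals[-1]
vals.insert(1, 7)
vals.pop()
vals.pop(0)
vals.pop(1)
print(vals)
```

[7]

reverse → [4, 8, 5]
insert 1 at 2 → [4, 8, 1, 5]
pop(1) removes 8 → [4, 1, 5]
vals[-1] = vals[-1]+vals[-1] = 5+5 = 10 → [4, 1, 10]
insert 7 at 1 → [4, 7, 1, 10]
pop() removes 10 → [4, 7, 1]
pop(0) removes 4 → [7, 1]
pop(1) removes 1 → [7]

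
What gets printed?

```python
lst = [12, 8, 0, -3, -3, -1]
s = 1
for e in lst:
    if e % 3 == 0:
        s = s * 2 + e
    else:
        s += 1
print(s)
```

112

e=12: %3==0, s = 1*2+12 = 14
e=8: not %3==0, s = 14+1 = 15
e=0: %3==0, s = 15*2+0 = 30
e=-3: %3==0, s = 30*2+(-3) = 57
e=-3: %3==0, s = 57*2+(-3) = 111
e=-1: not %3==0, s = 111+1 = 112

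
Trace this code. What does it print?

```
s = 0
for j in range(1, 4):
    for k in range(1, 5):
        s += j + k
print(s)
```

j=1,k=1: s = 0+2 = 2
j=1,k=2: s = 2+3 = 5
j=1,k=3: s = 5+4 = 9
j=1,k=4: s = 9+5 = 14
j=2,k=1: s = 14+3 = 17
j=2,k=2: s = 17+4 = 21
j=2,k=3: s = 21+5 = 26
j=2,k=4: s = 26+6 = 32
j=3,k=1: s = 32+4 = 36
j=3,k=2: s = 36+5 = 41
j=3,k=3: s = 41+6 = 47
j=3,k=4: s = 47+7 = 54

54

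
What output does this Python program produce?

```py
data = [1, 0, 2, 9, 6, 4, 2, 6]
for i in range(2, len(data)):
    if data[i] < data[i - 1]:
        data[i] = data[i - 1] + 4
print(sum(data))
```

88

i=2: 2>=0, unchanged → [1, 0, 2, 9, 6, 4, 2, 6]
i=3: 9>=2, unchanged → [1, 0, 2, 9, 6, 4, 2, 6]
i=4: 6<9, data[4] = 9+4 = 13 → [1, 0, 2, 9, 13, 4, 2, 6]
i=5: 4<13, data[5] = 13+4 = 17 → [1, 0, 2, 9, 13, 17, 2, 6]
i=6: 2<17, data[6] = 17+4 = 21 → [1, 0, 2, 9, 13, 17, 21, 6]
i=7: 6<21, data[7] = 21+4 = 25 → [1, 0, 2, 9, 13, 17, 21, 25]
sum = 88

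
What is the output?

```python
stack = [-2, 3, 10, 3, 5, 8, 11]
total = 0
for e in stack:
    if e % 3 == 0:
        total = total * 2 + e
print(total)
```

e=-2: not %3==0
e=3: %3==0, total = 0*2+3 = 3
e=10: not %3==0
e=3: %3==0, total = 3*2+3 = 9
e=5: not %3==0
e=8: not %3==0
e=11: not %3==0

9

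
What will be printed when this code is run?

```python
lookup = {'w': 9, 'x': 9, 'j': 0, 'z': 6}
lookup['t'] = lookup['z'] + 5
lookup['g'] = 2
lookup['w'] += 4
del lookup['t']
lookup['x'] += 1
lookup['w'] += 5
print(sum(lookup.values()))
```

lookup['t'] = lookup['z']+5 = 11 → {'w': 9, 'x': 9, 'j': 0, 'z': 6, 't': 11}
lookup['g'] = 2 → {'w': 9, 'x': 9, 'j': 0, 'z': 6, 't': 11, 'g': 2}
lookup['w'] = 9+4 = 13 → {'w': 13, 'x': 9, 'j': 0, 'z': 6, 't': 11, 'g': 2}
del 't' → {'w': 13, 'x': 9, 'j': 0, 'z': 6, 'g': 2}
lookup['x'] = 9+1 = 10 → {'w': 13, 'x': 10, 'j': 0, 'z': 6, 'g': 2}
lookup['w'] = 13+5 = 18 → {'w': 18, 'x': 10, 'j': 0, 'z': 6, 'g': 2}
sum of values = 36

36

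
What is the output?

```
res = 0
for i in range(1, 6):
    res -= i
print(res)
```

-15

i=1: res = 0-1 = -1
i=2: res = (-1)-2 = -3
i=3: res = (-3)-3 = -6
i=4: res = (-6)-4 = -10
i=5: res = (-10)-5 = -15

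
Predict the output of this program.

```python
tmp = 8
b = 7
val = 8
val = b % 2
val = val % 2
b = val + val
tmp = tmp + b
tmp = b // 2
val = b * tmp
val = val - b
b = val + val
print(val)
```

0

val = 7%2 = 1
val = 1%2 = 1
b = 1+1 = 2
tmp = 8+2 = 10
tmp = 2//2 = 1
val = 2*1 = 2
val = 2-2 = 0
b = 0+0 = 0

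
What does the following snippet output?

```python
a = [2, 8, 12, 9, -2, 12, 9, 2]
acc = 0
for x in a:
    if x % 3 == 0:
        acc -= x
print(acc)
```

-42

x=2: not %3==0
x=8: not %3==0
x=12: %3==0, acc = 0-12 = -12
x=9: %3==0, acc = (-12)-9 = -21
x=-2: not %3==0
x=12: %3==0, acc = (-21)-12 = -33
x=9: %3==0, acc = (-33)-9 = -42
x=2: not %3==0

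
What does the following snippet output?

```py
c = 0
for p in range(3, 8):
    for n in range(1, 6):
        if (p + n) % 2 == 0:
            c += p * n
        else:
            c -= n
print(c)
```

159

p=3,n=1: even sum, c = 0+3 = 3
p=3,n=2: odd sum, c = 3-2 = 1
p=3,n=3: even sum, c = 1+9 = 10
p=3,n=4: odd sum, c = 10-4 = 6
p=3,n=5: even sum, c = 6+15 = 21
p=4,n=1: odd sum, c = 21-1 = 20
p=4,n=2: even sum, c = 20+8 = 28
p=4,n=3: odd sum, c = 28-3 = 25
p=4,n=4: even sum, c = 25+16 = 41
p=4,n=5: odd sum, c = 41-5 = 36
p=5,n=1: even sum, c = 36+5 = 41
p=5,n=2: odd sum, c = 41-2 = 39
p=5,n=3: even sum, c = 39+15 = 54
p=5,n=4: odd sum, c = 54-4 = 50
p=5,n=5: even sum, c = 50+25 = 75
p=6,n=1: odd sum, c = 75-1 = 74
p=6,n=2: even sum, c = 74+12 = 86
p=6,n=3: odd sum, c = 86-3 = 83
p=6,n=4: even sum, c = 83+24 = 107
p=6,n=5: odd sum, c = 107-5 = 102
p=7,n=1: even sum, c = 102+7 = 109
p=7,n=2: odd sum, c = 109-2 = 107
p=7,n=3: even sum, c = 107+21 = 128
p=7,n=4: odd sum, c = 128-4 = 124
p=7,n=5: even sum, c = 124+35 = 159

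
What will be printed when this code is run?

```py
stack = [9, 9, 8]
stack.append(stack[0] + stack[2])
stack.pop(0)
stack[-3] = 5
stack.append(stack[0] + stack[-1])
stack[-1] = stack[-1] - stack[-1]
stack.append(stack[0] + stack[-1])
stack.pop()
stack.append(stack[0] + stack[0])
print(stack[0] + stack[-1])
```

15

append stack[0]+stack[2] = 9+8 = 17 → [9, 9, 8, 17]
pop(0) removes 9 → [9, 8, 17]
stack[-3] = 5 → [5, 8, 17]
append stack[0]+stack[-1] = 5+17 = 22 → [5, 8, 17, 22]
stack[-1] = stack[-1]-stack[-1] = 22-22 = 0 → [5, 8, 17, 0]
append stack[0]+stack[-1] = 5+0 = 5 → [5, 8, 17, 0, 5]
pop() removes 5 → [5, 8, 17, 0]
append stack[0]+stack[0] = 5+5 = 10 → [5, 8, 17, 0, 10]
stack[0]+stack[-1] = 5+10 = 15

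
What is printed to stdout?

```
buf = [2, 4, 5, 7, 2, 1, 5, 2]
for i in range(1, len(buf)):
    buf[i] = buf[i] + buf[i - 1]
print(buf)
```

i=1: buf[1] = 4+2 = 6 → [2, 6, 5, 7, 2, 1, 5, 2]
i=2: buf[2] = 5+6 = 11 → [2, 6, 11, 7, 2, 1, 5, 2]
i=3: buf[3] = 7+11 = 18 → [2, 6, 11, 18, 2, 1, 5, 2]
i=4: buf[4] = 2+18 = 20 → [2, 6, 11, 18, 20, 1, 5, 2]
i=5: buf[5] = 1+20 = 21 → [2, 6, 11, 18, 20, 21, 5, 2]
i=6: buf[6] = 5+21 = 26 → [2, 6, 11, 18, 20, 21, 26, 2]
i=7: buf[7] = 2+26 = 28 → [2, 6, 11, 18, 20, 21, 26, 28]

[2, 6, 11, 18, 20, 21, 26, 28]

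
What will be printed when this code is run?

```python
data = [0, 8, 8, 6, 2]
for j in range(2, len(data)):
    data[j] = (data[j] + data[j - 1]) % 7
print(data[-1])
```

j=2: data[2] = (8+8)%7 = 2 → [0, 8, 2, 6, 2]
j=3: data[3] = (6+2)%7 = 1 → [0, 8, 2, 1, 2]
j=4: data[4] = (2+1)%7 = 3 → [0, 8, 2, 1, 3]

3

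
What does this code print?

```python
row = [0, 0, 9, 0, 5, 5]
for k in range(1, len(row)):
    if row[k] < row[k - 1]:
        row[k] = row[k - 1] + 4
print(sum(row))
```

k=1: 0>=0, unchanged → [0, 0, 9, 0, 5, 5]
k=2: 9>=0, unchanged → [0, 0, 9, 0, 5, 5]
k=3: 0<9, row[3] = 9+4 = 13 → [0, 0, 9, 13, 5, 5]
k=4: 5<13, row[4] = 13+4 = 17 → [0, 0, 9, 13, 17, 5]
k=5: 5<17, row[5] = 17+4 = 21 → [0, 0, 9, 13, 17, 21]
sum = 60

60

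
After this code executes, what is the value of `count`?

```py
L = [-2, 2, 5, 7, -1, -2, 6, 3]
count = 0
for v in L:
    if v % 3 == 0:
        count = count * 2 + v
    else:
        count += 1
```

v=-2: not %3==0, count = 0+1 = 1
v=2: not %3==0, count = 1+1 = 2
v=5: not %3==0, count = 2+1 = 3
v=7: not %3==0, count = 3+1 = 4
v=-1: not %3==0, count = 4+1 = 5
v=-2: not %3==0, count = 5+1 = 6
v=6: %3==0, count = 6*2+6 = 18
v=3: %3==0, count = 18*2+3 = 39

39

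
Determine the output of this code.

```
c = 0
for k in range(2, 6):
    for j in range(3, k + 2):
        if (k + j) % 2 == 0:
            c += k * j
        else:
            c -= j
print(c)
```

k=2,j=3: odd sum, c = 0-3 = -3
k=3,j=3: even sum, c = (-3)+9 = 6
k=3,j=4: odd sum, c = 6-4 = 2
k=4,j=3: odd sum, c = 2-3 = -1
k=4,j=4: even sum, c = (-1)+16 = 15
k=4,j=5: odd sum, c = 15-5 = 10
k=5,j=3: even sum, c = 10+15 = 25
k=5,j=4: odd sum, c = 25-4 = 21
k=5,j=5: even sum, c = 21+25 = 46
k=5,j=6: odd sum, c = 46-6 = 40

40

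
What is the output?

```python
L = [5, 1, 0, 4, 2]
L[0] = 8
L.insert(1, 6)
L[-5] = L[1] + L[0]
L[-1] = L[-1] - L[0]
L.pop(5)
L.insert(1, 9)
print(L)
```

[8, 9, 14, 1, 0, 4]

L[0] = 8 → [8, 1, 0, 4, 2]
insert 6 at 1 → [8, 6, 1, 0, 4, 2]
L[-5] = L[1]+L[0] = 6+8 = 14 → [8, 14, 1, 0, 4, 2]
L[-1] = L[-1]-L[0] = 2-8 = -6 → [8, 14, 1, 0, 4, -6]
pop(5) removes -6 → [8, 14, 1, 0, 4]
insert 9 at 1 → [8, 9, 14, 1, 0, 4]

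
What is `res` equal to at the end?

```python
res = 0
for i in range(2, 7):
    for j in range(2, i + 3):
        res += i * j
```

485

i=2,j=2: res = 0+4 = 4
i=2,j=3: res = 4+6 = 10
i=2,j=4: res = 10+8 = 18
i=3,j=2: res = 18+6 = 24
i=3,j=3: res = 24+9 = 33
i=3,j=4: res = 33+12 = 45
i=3,j=5: res = 45+15 = 60
i=4,j=2: res = 60+8 = 68
i=4,j=3: res = 68+12 = 80
i=4,j=4: res = 80+16 = 96
i=4,j=5: res = 96+20 = 116
i=4,j=6: res = 116+24 = 140
i=5,j=2: res = 140+10 = 150
i=5,j=3: res = 150+15 = 165
i=5,j=4: res = 165+20 = 185
i=5,j=5: res = 185+25 = 210
i=5,j=6: res = 210+30 = 240
i=5,j=7: res = 240+35 = 275
i=6,j=2: res = 275+12 = 287
i=6,j=3: res = 287+18 = 305
i=6,j=4: res = 305+24 = 329
i=6,j=5: res = 329+30 = 359
i=6,j=6: res = 359+36 = 395
i=6,j=7: res = 395+42 = 437
i=6,j=8: res = 437+48 = 485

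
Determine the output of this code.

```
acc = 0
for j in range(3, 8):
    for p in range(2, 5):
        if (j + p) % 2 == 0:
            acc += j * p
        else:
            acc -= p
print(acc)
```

j=3,p=2: odd sum, acc = 0-2 = -2
j=3,p=3: even sum, acc = (-2)+9 = 7
j=3,p=4: odd sum, acc = 7-4 = 3
j=4,p=2: even sum, acc = 3+8 = 11
j=4,p=3: odd sum, acc = 11-3 = 8
j=4,p=4: even sum, acc = 8+16 = 24
j=5,p=2: odd sum, acc = 24-2 = 22
j=5,p=3: even sum, acc = 22+15 = 37
j=5,p=4: odd sum, acc = 37-4 = 33
j=6,p=2: even sum, acc = 33+12 = 45
j=6,p=3: odd sum, acc = 45-3 = 42
j=6,p=4: even sum, acc = 42+24 = 66
j=7,p=2: odd sum, acc = 66-2 = 64
j=7,p=3: even sum, acc = 64+21 = 85
j=7,p=4: odd sum, acc = 85-4 = 81

81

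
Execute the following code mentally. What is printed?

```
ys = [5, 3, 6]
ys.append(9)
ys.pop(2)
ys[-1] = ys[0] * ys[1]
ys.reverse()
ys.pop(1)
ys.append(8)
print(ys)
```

append 9 → [5, 3, 6, 9]
pop(2) removes 6 → [5, 3, 9]
ys[-1] = ys[0]*ys[1] = 5*3 = 15 → [5, 3, 15]
reverse → [15, 3, 5]
pop(1) removes 3 → [15, 5]
append 8 → [15, 5, 8]

[15, 5, 8]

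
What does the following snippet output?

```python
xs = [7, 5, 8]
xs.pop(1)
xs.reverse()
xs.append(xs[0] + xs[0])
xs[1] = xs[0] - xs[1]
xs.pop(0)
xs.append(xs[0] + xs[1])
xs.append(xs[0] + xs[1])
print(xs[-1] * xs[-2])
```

pop(1) removes 5 → [7, 8]
reverse → [8, 7]
append xs[0]+xs[0] = 8+8 = 16 → [8, 7, 16]
xs[1] = xs[0]-xs[1] = 8-7 = 1 → [8, 1, 16]
pop(0) removes 8 → [1, 16]
append xs[0]+xs[1] = 1+16 = 17 → [1, 16, 17]
append xs[0]+xs[1] = 1+16 = 17 → [1, 16, 17, 17]
xs[-1]*xs[-2] = 17*17 = 289

289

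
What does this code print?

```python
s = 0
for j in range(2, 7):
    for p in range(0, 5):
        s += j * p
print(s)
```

200

j=2,p=0: s = 0+0 = 0
j=2,p=1: s = 0+2 = 2
j=2,p=2: s = 2+4 = 6
j=2,p=3: s = 6+6 = 12
j=2,p=4: s = 12+8 = 20
j=3,p=0: s = 20+0 = 20
j=3,p=1: s = 20+3 = 23
j=3,p=2: s = 23+6 = 29
j=3,p=3: s = 29+9 = 38
j=3,p=4: s = 38+12 = 50
j=4,p=0: s = 50+0 = 50
j=4,p=1: s = 50+4 = 54
j=4,p=2: s = 54+8 = 62
j=4,p=3: s = 62+12 = 74
j=4,p=4: s = 74+16 = 90
j=5,p=0: s = 90+0 = 90
j=5,p=1: s = 90+5 = 95
j=5,p=2: s = 95+10 = 105
j=5,p=3: s = 105+15 = 120
j=5,p=4: s = 120+20 = 140
j=6,p=0: s = 140+0 = 140
j=6,p=1: s = 140+6 = 146
j=6,p=2: s = 146+12 = 158
j=6,p=3: s = 158+18 = 176
j=6,p=4: s = 176+24 = 200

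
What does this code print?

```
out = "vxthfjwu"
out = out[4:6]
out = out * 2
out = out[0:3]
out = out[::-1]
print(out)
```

fjf

slice [4:6] → 'fj'
repeat ×2 → 'fjfj'
slice [0:3] → 'fjf'
reverse → 'fjf'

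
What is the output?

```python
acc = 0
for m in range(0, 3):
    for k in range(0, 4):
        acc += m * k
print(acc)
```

18

m=0,k=0: acc = 0+0 = 0
m=0,k=1: acc = 0+0 = 0
m=0,k=2: acc = 0+0 = 0
m=0,k=3: acc = 0+0 = 0
m=1,k=0: acc = 0+0 = 0
m=1,k=1: acc = 0+1 = 1
m=1,k=2: acc = 1+2 = 3
m=1,k=3: acc = 3+3 = 6
m=2,k=0: acc = 6+0 = 6
m=2,k=1: acc = 6+2 = 8
m=2,k=2: acc = 8+4 = 12
m=2,k=3: acc = 12+6 = 18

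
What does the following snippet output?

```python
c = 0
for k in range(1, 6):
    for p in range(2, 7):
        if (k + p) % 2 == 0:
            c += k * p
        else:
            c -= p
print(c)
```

k=1,p=2: odd sum, c = 0-2 = -2
k=1,p=3: even sum, c = (-2)+3 = 1
k=1,p=4: odd sum, c = 1-4 = -3
k=1,p=5: even sum, c = (-3)+5 = 2
k=1,p=6: odd sum, c = 2-6 = -4
k=2,p=2: even sum, c = (-4)+4 = 0
k=2,p=3: odd sum, c = 0-3 = -3
k=2,p=4: even sum, c = (-3)+8 = 5
k=2,p=5: odd sum, c = 5-5 = 0
k=2,p=6: even sum, c = 0+12 = 12
k=3,p=2: odd sum, c = 12-2 = 10
k=3,p=3: even sum, c = 10+9 = 19
k=3,p=4: odd sum, c = 19-4 = 15
k=3,p=5: even sum, c = 15+15 = 30
k=3,p=6: odd sum, c = 30-6 = 24
k=4,p=2: even sum, c = 24+8 = 32
k=4,p=3: odd sum, c = 32-3 = 29
k=4,p=4: even sum, c = 29+16 = 45
k=4,p=5: odd sum, c = 45-5 = 40
k=4,p=6: even sum, c = 40+24 = 64
k=5,p=2: odd sum, c = 64-2 = 62
k=5,p=3: even sum, c = 62+15 = 77
k=5,p=4: odd sum, c = 77-4 = 73
k=5,p=5: even sum, c = 73+25 = 98
k=5,p=6: odd sum, c = 98-6 = 92

92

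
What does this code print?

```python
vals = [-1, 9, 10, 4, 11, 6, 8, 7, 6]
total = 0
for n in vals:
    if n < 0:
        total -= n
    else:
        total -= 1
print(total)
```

-7

n=-1: <0, total = 0-(-1) = 1
n=9: not <0, total = 1-1 = 0
n=10: not <0, total = 0-1 = -1
n=4: not <0, total = (-1)-1 = -2
n=11: not <0, total = (-2)-1 = -3
n=6: not <0, total = (-3)-1 = -4
n=8: not <0, total = (-4)-1 = -5
n=7: not <0, total = (-5)-1 = -6
n=6: not <0, total = (-6)-1 = -7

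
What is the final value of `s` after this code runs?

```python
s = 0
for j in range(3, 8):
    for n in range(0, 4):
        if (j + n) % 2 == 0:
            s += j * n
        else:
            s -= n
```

j=3,n=0: odd sum, s = 0-0 = 0
j=3,n=1: even sum, s = 0+3 = 3
j=3,n=2: odd sum, s = 3-2 = 1
j=3,n=3: even sum, s = 1+9 = 10
j=4,n=0: even sum, s = 10+0 = 10
j=4,n=1: odd sum, s = 10-1 = 9
j=4,n=2: even sum, s = 9+8 = 17
j=4,n=3: odd sum, s = 17-3 = 14
j=5,n=0: odd sum, s = 14-0 = 14
j=5,n=1: even sum, s = 14+5 = 19
j=5,n=2: odd sum, s = 19-2 = 17
j=5,n=3: even sum, s = 17+15 = 32
j=6,n=0: even sum, s = 32+0 = 32
j=6,n=1: odd sum, s = 32-1 = 31
j=6,n=2: even sum, s = 31+12 = 43
j=6,n=3: odd sum, s = 43-3 = 40
j=7,n=0: odd sum, s = 40-0 = 40
j=7,n=1: even sum, s = 40+7 = 47
j=7,n=2: odd sum, s = 47-2 = 45
j=7,n=3: even sum, s = 45+21 = 66

66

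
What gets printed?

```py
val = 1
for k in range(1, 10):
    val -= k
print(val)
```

k=1: val = 1-1 = 0
k=2: val = 0-2 = -2
k=3: val = (-2)-3 = -5
k=4: val = (-5)-4 = -9
k=5: val = (-9)-5 = -14
k=6: val = (-14)-6 = -20
k=7: val = (-20)-7 = -27
k=8: val = (-27)-8 = -35
k=9: val = (-35)-9 = -44

-44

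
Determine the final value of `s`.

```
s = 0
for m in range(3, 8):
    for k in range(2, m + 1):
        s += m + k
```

m=3,k=2: s = 0+5 = 5
m=3,k=3: s = 5+6 = 11
m=4,k=2: s = 11+6 = 17
m=4,k=3: s = 17+7 = 24
m=4,k=4: s = 24+8 = 32
m=5,k=2: s = 32+7 = 39
m=5,k=3: s = 39+8 = 47
m=5,k=4: s = 47+9 = 56
m=5,k=5: s = 56+10 = 66
m=6,k=2: s = 66+8 = 74
m=6,k=3: s = 74+9 = 83
m=6,k=4: s = 83+10 = 93
m=6,k=5: s = 93+11 = 104
m=6,k=6: s = 104+12 = 116
m=7,k=2: s = 116+9 = 125
m=7,k=3: s = 125+10 = 135
m=7,k=4: s = 135+11 = 146
m=7,k=5: s = 146+12 = 158
m=7,k=6: s = 158+13 = 171
m=7,k=7: s = 171+14 = 185

185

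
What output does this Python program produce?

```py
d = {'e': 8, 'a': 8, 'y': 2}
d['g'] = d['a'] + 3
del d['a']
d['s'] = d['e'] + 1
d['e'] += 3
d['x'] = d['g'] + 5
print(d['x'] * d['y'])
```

32

d['g'] = d['a']+3 = 11 → {'e': 8, 'a': 8, 'y': 2, 'g': 11}
del 'a' → {'e': 8, 'y': 2, 'g': 11}
d['s'] = d['e']+1 = 9 → {'e': 8, 'y': 2, 'g': 11, 's': 9}
d['e'] = 8+3 = 11 → {'e': 11, 'y': 2, 'g': 11, 's': 9}
d['x'] = d['g']+5 = 16 → {'e': 11, 'y': 2, 'g': 11, 's': 9, 'x': 16}
d['x']*d['y'] = 16*2 = 32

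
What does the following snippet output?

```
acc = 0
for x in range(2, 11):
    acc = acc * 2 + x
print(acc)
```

1524

x=2: acc = 0*2+2 = 2
x=3: acc = 2*2+3 = 7
x=4: acc = 7*2+4 = 18
x=5: acc = 18*2+5 = 41
x=6: acc = 41*2+6 = 88
x=7: acc = 88*2+7 = 183
x=8: acc = 183*2+8 = 374
x=9: acc = 374*2+9 = 757
x=10: acc = 757*2+10 = 1524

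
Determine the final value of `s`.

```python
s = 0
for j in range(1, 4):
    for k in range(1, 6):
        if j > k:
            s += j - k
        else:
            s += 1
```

16

j=1,k=1: not 1>1, s = 0+1 = 1
j=1,k=2: not 1>2, s = 1+1 = 2
j=1,k=3: not 1>3, s = 2+1 = 3
j=1,k=4: not 1>4, s = 3+1 = 4
j=1,k=5: not 1>5, s = 4+1 = 5
j=2,k=1: 2>1, s = 5+1 = 6
j=2,k=2: not 2>2, s = 6+1 = 7
j=2,k=3: not 2>3, s = 7+1 = 8
j=2,k=4: not 2>4, s = 8+1 = 9
j=2,k=5: not 2>5, s = 9+1 = 10
j=3,k=1: 3>1, s = 10+2 = 12
j=3,k=2: 3>2, s = 12+1 = 13
j=3,k=3: not 3>3, s = 13+1 = 14
j=3,k=4: not 3>4, s = 14+1 = 15
j=3,k=5: not 3>5, s = 15+1 = 16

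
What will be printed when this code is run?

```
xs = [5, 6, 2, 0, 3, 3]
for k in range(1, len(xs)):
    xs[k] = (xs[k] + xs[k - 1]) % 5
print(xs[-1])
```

4

k=1: xs[1] = (6+5)%5 = 1 → [5, 1, 2, 0, 3, 3]
k=2: xs[2] = (2+1)%5 = 3 → [5, 1, 3, 0, 3, 3]
k=3: xs[3] = (0+3)%5 = 3 → [5, 1, 3, 3, 3, 3]
k=4: xs[4] = (3+3)%5 = 1 → [5, 1, 3, 3, 1, 3]
k=5: xs[5] = (3+1)%5 = 4 → [5, 1, 3, 3, 1, 4]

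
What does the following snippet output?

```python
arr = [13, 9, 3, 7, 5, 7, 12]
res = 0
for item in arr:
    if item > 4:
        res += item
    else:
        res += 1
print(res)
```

54

item=13: >4, res = 0+13 = 13
item=9: >4, res = 13+9 = 22
item=3: not >4, res = 22+1 = 23
item=7: >4, res = 23+7 = 30
item=5: >4, res = 30+5 = 35
item=7: >4, res = 35+7 = 42
item=12: >4, res = 42+12 = 54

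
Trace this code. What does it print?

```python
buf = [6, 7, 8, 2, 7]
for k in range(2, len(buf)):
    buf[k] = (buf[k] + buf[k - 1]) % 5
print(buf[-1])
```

k=2: buf[2] = (8+7)%5 = 0 → [6, 7, 0, 2, 7]
k=3: buf[3] = (2+0)%5 = 2 → [6, 7, 0, 2, 7]
k=4: buf[4] = (7+2)%5 = 4 → [6, 7, 0, 2, 4]

4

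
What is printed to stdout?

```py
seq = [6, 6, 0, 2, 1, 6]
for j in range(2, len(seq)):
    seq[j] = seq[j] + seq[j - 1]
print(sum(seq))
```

50

j=2: seq[2] = 0+6 = 6 → [6, 6, 6, 2, 1, 6]
j=3: seq[3] = 2+6 = 8 → [6, 6, 6, 8, 1, 6]
j=4: seq[4] = 1+8 = 9 → [6, 6, 6, 8, 9, 6]
j=5: seq[5] = 6+9 = 15 → [6, 6, 6, 8, 9, 15]
sum = 50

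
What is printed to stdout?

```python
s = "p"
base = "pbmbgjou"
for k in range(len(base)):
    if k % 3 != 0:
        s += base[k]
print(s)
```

pbmgju

k=0: skip
k=1: add 'b' → 'pb'
k=2: add 'm' → 'pbm'
k=3: skip
k=4: add 'g' → 'pbmg'
k=5: add 'j' → 'pbmgj'
k=6: skip
k=7: add 'u' → 'pbmgju'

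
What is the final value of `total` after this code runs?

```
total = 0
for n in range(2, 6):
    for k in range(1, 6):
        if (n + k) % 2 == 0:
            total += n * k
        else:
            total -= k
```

78

n=2,k=1: odd sum, total = 0-1 = -1
n=2,k=2: even sum, total = (-1)+4 = 3
n=2,k=3: odd sum, total = 3-3 = 0
n=2,k=4: even sum, total = 0+8 = 8
n=2,k=5: odd sum, total = 8-5 = 3
n=3,k=1: even sum, total = 3+3 = 6
n=3,k=2: odd sum, total = 6-2 = 4
n=3,k=3: even sum, total = 4+9 = 13
n=3,k=4: odd sum, total = 13-4 = 9
n=3,k=5: even sum, total = 9+15 = 24
n=4,k=1: odd sum, total = 24-1 = 23
n=4,k=2: even sum, total = 23+8 = 31
n=4,k=3: odd sum, total = 31-3 = 28
n=4,k=4: even sum, total = 28+16 = 44
n=4,k=5: odd sum, total = 44-5 = 39
n=5,k=1: even sum, total = 39+5 = 44
n=5,k=2: odd sum, total = 44-2 = 42
n=5,k=3: even sum, total = 42+15 = 57
n=5,k=4: odd sum, total = 57-4 = 53
n=5,k=5: even sum, total = 53+25 = 78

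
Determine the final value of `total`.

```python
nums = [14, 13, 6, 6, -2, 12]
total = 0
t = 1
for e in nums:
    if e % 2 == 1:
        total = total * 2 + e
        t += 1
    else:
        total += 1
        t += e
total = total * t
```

e=14: not odd, total = 0+1 = 1; t=15
e=13: odd, total = 1*2+13 = 15; t=16
e=6: not odd, total = 15+1 = 16; t=22
e=6: not odd, total = 16+1 = 17; t=28
e=-2: not odd, total = 17+1 = 18; t=26
e=12: not odd, total = 18+1 = 19; t=38
total*t = 19*38 = 722

722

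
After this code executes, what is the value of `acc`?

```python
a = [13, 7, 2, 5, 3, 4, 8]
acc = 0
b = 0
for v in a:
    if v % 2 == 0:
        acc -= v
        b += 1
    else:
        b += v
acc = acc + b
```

17

v=13: not even; b=13
v=7: not even; b=20
v=2: even, acc = 0-2 = -2; b=21
v=5: not even; b=26
v=3: not even; b=29
v=4: even, acc = (-2)-4 = -6; b=30
v=8: even, acc = (-6)-8 = -14; b=31
acc+b = (-14)+31 = 17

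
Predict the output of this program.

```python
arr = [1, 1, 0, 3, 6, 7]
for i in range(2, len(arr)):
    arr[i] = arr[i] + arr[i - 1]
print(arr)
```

[1, 1, 1, 4, 10, 17]

i=2: arr[2] = 0+1 = 1 → [1, 1, 1, 3, 6, 7]
i=3: arr[3] = 3+1 = 4 → [1, 1, 1, 4, 6, 7]
i=4: arr[4] = 6+4 = 10 → [1, 1, 1, 4, 10, 7]
i=5: arr[5] = 7+10 = 17 → [1, 1, 1, 4, 10, 17]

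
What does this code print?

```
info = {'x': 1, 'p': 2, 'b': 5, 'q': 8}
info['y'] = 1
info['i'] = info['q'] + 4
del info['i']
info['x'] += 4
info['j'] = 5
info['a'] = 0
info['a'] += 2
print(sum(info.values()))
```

28

info['y'] = 1 → {'x': 1, 'p': 2, 'b': 5, 'q': 8, 'y': 1}
info['i'] = info['q']+4 = 12 → {'x': 1, 'p': 2, 'b': 5, 'q': 8, 'y': 1, 'i': 12}
del 'i' → {'x': 1, 'p': 2, 'b': 5, 'q': 8, 'y': 1}
info['x'] = 1+4 = 5 → {'x': 5, 'p': 2, 'b': 5, 'q': 8, 'y': 1}
info['j'] = 5 → {'x': 5, 'p': 2, 'b': 5, 'q': 8, 'y': 1, 'j': 5}
info['a'] = 0 → {'x': 5, 'p': 2, 'b': 5, 'q': 8, 'y': 1, 'j': 5, 'a': 0}
info['a'] = 0+2 = 2 → {'x': 5, 'p': 2, 'b': 5, 'q': 8, 'y': 1, 'j': 5, 'a': 2}
sum of values = 28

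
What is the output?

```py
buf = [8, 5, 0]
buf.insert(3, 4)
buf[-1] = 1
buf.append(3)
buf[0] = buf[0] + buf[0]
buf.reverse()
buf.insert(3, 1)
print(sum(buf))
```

26

insert 4 at 3 → [8, 5, 0, 4]
buf[-1] = 1 → [8, 5, 0, 1]
append 3 → [8, 5, 0, 1, 3]
buf[0] = buf[0]+buf[0] = 8+8 = 16 → [16, 5, 0, 1, 3]
reverse → [3, 1, 0, 5, 16]
insert 1 at 3 → [3, 1, 0, 1, 5, 16]
sum = 26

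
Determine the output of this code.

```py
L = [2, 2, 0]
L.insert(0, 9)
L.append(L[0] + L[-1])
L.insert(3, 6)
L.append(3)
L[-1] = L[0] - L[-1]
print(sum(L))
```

insert 9 at 0 → [9, 2, 2, 0]
append L[0]+L[-1] = 9+0 = 9 → [9, 2, 2, 0, 9]
insert 6 at 3 → [9, 2, 2, 6, 0, 9]
append 3 → [9, 2, 2, 6, 0, 9, 3]
L[-1] = L[0]-L[-1] = 9-3 = 6 → [9, 2, 2, 6, 0, 9, 6]
sum = 34

34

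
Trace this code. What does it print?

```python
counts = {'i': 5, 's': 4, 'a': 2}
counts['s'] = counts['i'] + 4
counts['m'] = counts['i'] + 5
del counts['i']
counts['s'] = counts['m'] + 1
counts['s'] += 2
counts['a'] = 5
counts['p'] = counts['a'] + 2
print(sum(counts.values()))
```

35

counts['s'] = counts['i']+4 = 9 → {'i': 5, 's': 9, 'a': 2}
counts['m'] = counts['i']+5 = 10 → {'i': 5, 's': 9, 'a': 2, 'm': 10}
del 'i' → {'s': 9, 'a': 2, 'm': 10}
counts['s'] = counts['m']+1 = 11 → {'s': 11, 'a': 2, 'm': 10}
counts['s'] = 11+2 = 13 → {'s': 13, 'a': 2, 'm': 10}
counts['a'] = 5 → {'s': 13, 'a': 5, 'm': 10}
counts['p'] = counts['a']+2 = 7 → {'s': 13, 'a': 5, 'm': 10, 'p': 7}
sum of values = 35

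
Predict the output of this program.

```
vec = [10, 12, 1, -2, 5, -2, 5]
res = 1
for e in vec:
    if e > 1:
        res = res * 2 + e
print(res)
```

e=10: >1, res = 1*2+10 = 12
e=12: >1, res = 12*2+12 = 36
e=1: not >1
e=-2: not >1
e=5: >1, res = 36*2+5 = 77
e=-2: not >1
e=5: >1, res = 77*2+5 = 159

159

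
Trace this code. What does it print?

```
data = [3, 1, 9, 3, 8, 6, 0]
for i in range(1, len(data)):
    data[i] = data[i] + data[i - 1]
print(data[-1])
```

30

i=1: data[1] = 1+3 = 4 → [3, 4, 9, 3, 8, 6, 0]
i=2: data[2] = 9+4 = 13 → [3, 4, 13, 3, 8, 6, 0]
i=3: data[3] = 3+13 = 16 → [3, 4, 13, 16, 8, 6, 0]
i=4: data[4] = 8+16 = 24 → [3, 4, 13, 16, 24, 6, 0]
i=5: data[5] = 6+24 = 30 → [3, 4, 13, 16, 24, 30, 0]
i=6: data[6] = 0+30 = 30 → [3, 4, 13, 16, 24, 30, 30]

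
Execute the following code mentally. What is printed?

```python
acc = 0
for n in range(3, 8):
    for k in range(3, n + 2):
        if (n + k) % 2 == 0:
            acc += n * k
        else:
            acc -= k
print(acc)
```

175

n=3,k=3: even sum, acc = 0+9 = 9
n=3,k=4: odd sum, acc = 9-4 = 5
n=4,k=3: odd sum, acc = 5-3 = 2
n=4,k=4: even sum, acc = 2+16 = 18
n=4,k=5: odd sum, acc = 18-5 = 13
n=5,k=3: even sum, acc = 13+15 = 28
n=5,k=4: odd sum, acc = 28-4 = 24
n=5,k=5: even sum, acc = 24+25 = 49
n=5,k=6: odd sum, acc = 49-6 = 43
n=6,k=3: odd sum, acc = 43-3 = 40
n=6,k=4: even sum, acc = 40+24 = 64
n=6,k=5: odd sum, acc = 64-5 = 59
n=6,k=6: even sum, acc = 59+36 = 95
n=6,k=7: odd sum, acc = 95-7 = 88
n=7,k=3: even sum, acc = 88+21 = 109
n=7,k=4: odd sum, acc = 109-4 = 105
n=7,k=5: even sum, acc = 105+35 = 140
n=7,k=6: odd sum, acc = 140-6 = 134
n=7,k=7: even sum, acc = 134+49 = 183
n=7,k=8: odd sum, acc = 183-8 = 175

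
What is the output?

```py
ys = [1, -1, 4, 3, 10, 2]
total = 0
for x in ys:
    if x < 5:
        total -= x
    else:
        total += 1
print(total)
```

x=1: <5, total = 0-1 = -1
x=-1: <5, total = (-1)-(-1) = 0
x=4: <5, total = 0-4 = -4
x=3: <5, total = (-4)-3 = -7
x=10: not <5, total = (-7)+1 = -6
x=2: <5, total = (-6)-2 = -8

-8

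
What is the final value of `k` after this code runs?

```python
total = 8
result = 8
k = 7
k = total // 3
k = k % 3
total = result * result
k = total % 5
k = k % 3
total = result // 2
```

1

k = 8//3 = 2
k = 2%3 = 2
total = 8*8 = 64
k = 64%5 = 4
k = 4%3 = 1
total = 8//2 = 4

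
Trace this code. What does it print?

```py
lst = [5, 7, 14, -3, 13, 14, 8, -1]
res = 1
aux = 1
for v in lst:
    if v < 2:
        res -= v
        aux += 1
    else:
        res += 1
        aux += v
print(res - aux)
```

-53

v=5: not <2, res = 1+1 = 2; aux=6
v=7: not <2, res = 2+1 = 3; aux=13
v=14: not <2, res = 3+1 = 4; aux=27
v=-3: <2, res = 4-(-3) = 7; aux=28
v=13: not <2, res = 7+1 = 8; aux=41
v=14: not <2, res = 8+1 = 9; aux=55
v=8: not <2, res = 9+1 = 10; aux=63
v=-1: <2, res = 10-(-1) = 11; aux=64
res-aux = 11-64 = -53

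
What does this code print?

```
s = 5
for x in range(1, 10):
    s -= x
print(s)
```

x=1: s = 5-1 = 4
x=2: s = 4-2 = 2
x=3: s = 2-3 = -1
x=4: s = (-1)-4 = -5
x=5: s = (-5)-5 = -10
x=6: s = (-10)-6 = -16
x=7: s = (-16)-7 = -23
x=8: s = (-23)-8 = -31
x=9: s = (-31)-9 = -40

-40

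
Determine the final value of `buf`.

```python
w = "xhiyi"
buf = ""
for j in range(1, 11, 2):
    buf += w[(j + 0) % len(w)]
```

'hyxii'

j=1: add w[1]='h' → 'h'
j=3: add w[3]='y' → 'hy'
j=5: add w[0]='x' → 'hyx'
j=7: add w[2]='i' → 'hyxi'
j=9: add w[4]='i' → 'hyxii'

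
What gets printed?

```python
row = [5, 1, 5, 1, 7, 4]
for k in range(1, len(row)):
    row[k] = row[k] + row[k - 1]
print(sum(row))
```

76

k=1: row[1] = 1+5 = 6 → [5, 6, 5, 1, 7, 4]
k=2: row[2] = 5+6 = 11 → [5, 6, 11, 1, 7, 4]
k=3: row[3] = 1+11 = 12 → [5, 6, 11, 12, 7, 4]
k=4: row[4] = 7+12 = 19 → [5, 6, 11, 12, 19, 4]
k=5: row[5] = 4+19 = 23 → [5, 6, 11, 12, 19, 23]
sum = 76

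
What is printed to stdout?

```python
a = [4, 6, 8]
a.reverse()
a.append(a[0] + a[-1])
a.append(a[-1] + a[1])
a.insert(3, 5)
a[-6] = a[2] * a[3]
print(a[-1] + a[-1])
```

reverse → [8, 6, 4]
append a[0]+a[-1] = 8+4 = 12 → [8, 6, 4, 12]
append a[-1]+a[1] = 12+6 = 18 → [8, 6, 4, 12, 18]
insert 5 at 3 → [8, 6, 4, 5, 12, 18]
a[-6] = a[2]*a[3] = 4*5 = 20 → [20, 6, 4, 5, 12, 18]
a[-1]+a[-1] = 18+18 = 36

36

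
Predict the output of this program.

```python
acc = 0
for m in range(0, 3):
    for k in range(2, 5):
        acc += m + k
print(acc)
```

m=0,k=2: acc = 0+2 = 2
m=0,k=3: acc = 2+3 = 5
m=0,k=4: acc = 5+4 = 9
m=1,k=2: acc = 9+3 = 12
m=1,k=3: acc = 12+4 = 16
m=1,k=4: acc = 16+5 = 21
m=2,k=2: acc = 21+4 = 25
m=2,k=3: acc = 25+5 = 30
m=2,k=4: acc = 30+6 = 36

36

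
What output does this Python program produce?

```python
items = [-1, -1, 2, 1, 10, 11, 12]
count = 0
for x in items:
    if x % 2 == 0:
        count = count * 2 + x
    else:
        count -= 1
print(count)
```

x=-1: not even, count = 0-1 = -1
x=-1: not even, count = (-1)-1 = -2
x=2: even, count = (-2)*2+2 = -2
x=1: not even, count = (-2)-1 = -3
x=10: even, count = (-3)*2+10 = 4
x=11: not even, count = 4-1 = 3
x=12: even, count = 3*2+12 = 18

18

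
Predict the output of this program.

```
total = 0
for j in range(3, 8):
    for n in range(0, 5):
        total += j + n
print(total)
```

175

j=3,n=0: total = 0+3 = 3
j=3,n=1: total = 3+4 = 7
j=3,n=2: total = 7+5 = 12
j=3,n=3: total = 12+6 = 18
j=3,n=4: total = 18+7 = 25
j=4,n=0: total = 25+4 = 29
j=4,n=1: total = 29+5 = 34
j=4,n=2: total = 34+6 = 40
j=4,n=3: total = 40+7 = 47
j=4,n=4: total = 47+8 = 55
j=5,n=0: total = 55+5 = 60
j=5,n=1: total = 60+6 = 66
j=5,n=2: total = 66+7 = 73
j=5,n=3: total = 73+8 = 81
j=5,n=4: total = 81+9 = 90
j=6,n=0: total = 90+6 = 96
j=6,n=1: total = 96+7 = 103
j=6,n=2: total = 103+8 = 111
j=6,n=3: total = 111+9 = 120
j=6,n=4: total = 120+10 = 130
j=7,n=0: total = 130+7 = 137
j=7,n=1: total = 137+8 = 145
j=7,n=2: total = 145+9 = 154
j=7,n=3: total = 154+10 = 164
j=7,n=4: total = 164+11 = 175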